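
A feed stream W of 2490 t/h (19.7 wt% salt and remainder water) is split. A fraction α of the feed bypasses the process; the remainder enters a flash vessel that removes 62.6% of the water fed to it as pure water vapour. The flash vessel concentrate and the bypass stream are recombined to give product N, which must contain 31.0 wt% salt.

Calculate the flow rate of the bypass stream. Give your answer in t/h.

684.4 t/h

All 2490×0.197 = 490.53 t/h of salt reaches N, so N = 490.53/0.310 = 1582.4 t/h and vapour = 907.65 t/h.
The evaporator receives (1−α)·2490 of feed at 0.803 water and removes 0.626 of that water:
0.626×0.803×(1−α)×2490 = 907.65
(1−α) = 907.65/1251.7 = 0.7251;  α = 0.2749.
Bypass flow = 0.2749×2490 = 684.38 t/h.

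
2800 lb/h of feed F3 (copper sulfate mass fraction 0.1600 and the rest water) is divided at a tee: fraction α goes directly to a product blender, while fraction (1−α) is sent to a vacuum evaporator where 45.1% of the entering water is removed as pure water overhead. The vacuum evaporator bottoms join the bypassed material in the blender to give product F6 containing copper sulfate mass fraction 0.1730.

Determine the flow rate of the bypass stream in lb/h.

All 2800×0.160 = 448 lb/h of copper sulfate reaches F6, so F6 = 448/0.173 = 2589.6 lb/h and vapour = 210.4 lb/h.
The evaporator receives (1−α)·2800 of feed at 0.840 water and removes 0.451 of that water:
0.451×0.840×(1−α)×2800 = 210.4
(1−α) = 210.4/1060.8 = 0.1984;  α = 0.8016.
Bypass flow = 0.8016×2800 = 2244.6 lb/h.

2245 lb/h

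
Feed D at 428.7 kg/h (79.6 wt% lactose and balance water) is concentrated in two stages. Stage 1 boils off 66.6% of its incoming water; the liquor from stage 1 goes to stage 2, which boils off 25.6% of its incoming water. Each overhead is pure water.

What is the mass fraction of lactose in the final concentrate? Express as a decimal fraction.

0.9401

water in feed = 428.7×0.204 = 87.455 kg/h.
After stage 1: water left = (1−0.666)×87.455 = 29.21; stream total = 370.46 kg/h.
After stage 2: water left = (1−0.256)×29.21 = 21.732; final concentrate = 362.98 kg/h.
lactose fraction = 341.25/362.98 = 0.9401.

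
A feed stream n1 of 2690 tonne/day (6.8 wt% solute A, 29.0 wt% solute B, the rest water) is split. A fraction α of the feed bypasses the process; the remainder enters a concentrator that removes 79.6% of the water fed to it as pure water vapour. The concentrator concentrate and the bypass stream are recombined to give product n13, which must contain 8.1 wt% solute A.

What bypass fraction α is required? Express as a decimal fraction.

All 2690×0.068 = 182.92 tonne/day of solute A reaches n13, so n13 = 182.92/0.081 = 2258.3 tonne/day and vapour = 431.73 tonne/day.
The evaporator receives (1−α)·2690 of feed at 0.642 water and removes 0.796 of that water:
0.796×0.642×(1−α)×2690 = 431.73
(1−α) = 431.73/1374.7 = 0.3141;  α = 0.6859.

0.686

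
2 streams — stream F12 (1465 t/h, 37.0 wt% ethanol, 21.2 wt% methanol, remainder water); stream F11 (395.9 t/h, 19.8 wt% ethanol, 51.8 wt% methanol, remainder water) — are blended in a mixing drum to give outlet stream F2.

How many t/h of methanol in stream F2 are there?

515.7 t/h

methanol out = methanol in = 1465×0.212 + 395.9×0.518 = 515.66 t/h.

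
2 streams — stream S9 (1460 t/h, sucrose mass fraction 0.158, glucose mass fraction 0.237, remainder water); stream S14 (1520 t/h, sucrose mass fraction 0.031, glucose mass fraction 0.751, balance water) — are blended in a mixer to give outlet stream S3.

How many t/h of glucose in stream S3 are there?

1488 t/h

glucose out = glucose in = 1460×0.237 + 1520×0.751 = 1487.5 t/h.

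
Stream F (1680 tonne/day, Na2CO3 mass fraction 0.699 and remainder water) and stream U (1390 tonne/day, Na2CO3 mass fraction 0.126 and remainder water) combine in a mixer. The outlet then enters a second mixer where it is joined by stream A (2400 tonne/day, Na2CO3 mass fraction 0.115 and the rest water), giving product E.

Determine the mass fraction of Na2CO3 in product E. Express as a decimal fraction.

0.297

Overall, product flow = 5470 tonne/day.
Na2CO3 in = 1680×0.699 + 1390×0.126 + 2400×0.115 = 1625.5 tonne/day.
Na2CO3 fraction in E = 0.297.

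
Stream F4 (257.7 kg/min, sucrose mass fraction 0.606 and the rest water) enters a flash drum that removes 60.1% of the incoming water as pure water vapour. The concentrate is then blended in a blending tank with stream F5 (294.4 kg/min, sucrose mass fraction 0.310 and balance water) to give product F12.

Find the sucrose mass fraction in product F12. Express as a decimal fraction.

Vapour removed = 0.601×0.394×257.7 = 61.022 kg/min; concentrate = 196.68 kg/min.
sucrose reaching the mixer = 156.17 (from concentrate) + 294.4×0.310 = 247.43 kg/min.
Product flow = 196.68 + 294.4 = 491.08 kg/min; sucrose fraction = 0.504.

0.504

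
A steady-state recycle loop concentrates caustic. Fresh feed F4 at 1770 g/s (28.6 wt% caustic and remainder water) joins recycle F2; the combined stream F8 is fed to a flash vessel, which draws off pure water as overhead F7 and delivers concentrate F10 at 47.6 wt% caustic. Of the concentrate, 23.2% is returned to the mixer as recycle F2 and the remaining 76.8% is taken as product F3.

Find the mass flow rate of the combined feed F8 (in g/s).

Overall caustic balance (none leaves overhead): caustic in fresh feed = caustic in product, i.e. 1770×0.286 = (1−0.232)·F10·0.476.
F10 = 506.22/(0.476×0.768) = 1384.7 g/s.
Recycle F2 = 0.232×1384.7 = 321.26 g/s.
Combined feed F8 = 1770 + 321.26 = 2091.3 g/s.

2091 g/s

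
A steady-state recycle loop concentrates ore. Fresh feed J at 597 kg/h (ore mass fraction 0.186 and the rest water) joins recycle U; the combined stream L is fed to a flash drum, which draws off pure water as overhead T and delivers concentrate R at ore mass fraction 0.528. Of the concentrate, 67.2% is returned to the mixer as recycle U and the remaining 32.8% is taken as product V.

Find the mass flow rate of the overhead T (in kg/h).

386.7 kg/h

Overall ore balance (none leaves overhead): ore in fresh feed = ore in product, i.e. 597×0.186 = (1−0.672)·R·0.528.
R = 111.04/(0.528×0.328) = 641.18 kg/h.
Recycle U = 0.672×641.18 = 430.87 kg/h.
Combined feed L = 597 + 430.87 = 1027.9 kg/h.
Overhead T = L − R = 1027.9 − 641.18 = 386.69 kg/h.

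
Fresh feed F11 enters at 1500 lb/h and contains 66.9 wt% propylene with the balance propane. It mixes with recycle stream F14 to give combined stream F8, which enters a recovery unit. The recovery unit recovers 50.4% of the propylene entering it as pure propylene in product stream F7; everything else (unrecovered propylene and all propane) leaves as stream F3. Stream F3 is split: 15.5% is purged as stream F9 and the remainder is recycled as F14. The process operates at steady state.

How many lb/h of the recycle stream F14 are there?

3431 lb/h

propane enters only via F11 and leaves only via the purge: 1500×0.331 = 0.155×(propane in F3), and the recovery unit passes all propane, so propane in F8 = propane in F3 = 3203.2 lb/h.
propylene in F8: m_A = 1500×0.669 + (1−0.155)·(1−0.504)·m_A, so m_A = 1003.5/0.5809 = 1727.6 lb/h.
F3 = (1−0.504)×1727.6 + 3203.2 = 4060.1 lb/h.
Recycle F14 = (1−0.155)×4060.1 = 3430.8 lb/h.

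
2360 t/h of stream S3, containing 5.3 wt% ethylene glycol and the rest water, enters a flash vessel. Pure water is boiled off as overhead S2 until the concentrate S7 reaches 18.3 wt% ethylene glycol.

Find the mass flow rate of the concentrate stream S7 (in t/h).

683.5 t/h

ethylene glycol is conserved: 2360×0.053 = 125.08 t/h all reports to the concentrate.
Concentrate = 125.08/(target fraction) = 683.5 t/h.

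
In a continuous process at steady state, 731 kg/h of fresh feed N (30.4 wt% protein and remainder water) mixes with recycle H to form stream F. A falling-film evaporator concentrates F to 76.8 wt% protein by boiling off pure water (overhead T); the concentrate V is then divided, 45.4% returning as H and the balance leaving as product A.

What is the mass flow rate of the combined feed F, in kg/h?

Overall protein balance (none leaves overhead): protein in fresh feed = protein in product, i.e. 731×0.304 = (1−0.454)·V·0.768.
V = 222.22/(0.768×0.546) = 529.95 kg/h.
Recycle H = 0.454×529.95 = 240.6 kg/h.
Combined feed F = 731 + 240.6 = 971.6 kg/h.

971.6 kg/h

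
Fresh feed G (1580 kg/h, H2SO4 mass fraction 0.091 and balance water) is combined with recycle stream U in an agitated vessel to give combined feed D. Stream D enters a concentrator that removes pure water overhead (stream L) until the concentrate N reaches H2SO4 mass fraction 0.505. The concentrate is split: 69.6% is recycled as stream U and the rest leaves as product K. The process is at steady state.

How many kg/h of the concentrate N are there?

936.6 kg/h

Overall H2SO4 balance (none leaves overhead): H2SO4 in fresh feed = H2SO4 in product, i.e. 1580×0.091 = (1−0.696)·N·0.505.
N = 143.78/(0.505×0.304) = 936.56 kg/h.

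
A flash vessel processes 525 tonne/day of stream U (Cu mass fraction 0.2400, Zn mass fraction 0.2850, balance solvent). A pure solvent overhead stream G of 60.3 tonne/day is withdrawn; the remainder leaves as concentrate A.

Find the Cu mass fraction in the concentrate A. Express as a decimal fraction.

Cu is not removed: 525×0.240 = 126 tonne/day of Cu enters A.
Concentrate = 525 − 60.3 = 464.7 tonne/day.
Mass fraction = 126/464.7 = 0.2711.

0.2711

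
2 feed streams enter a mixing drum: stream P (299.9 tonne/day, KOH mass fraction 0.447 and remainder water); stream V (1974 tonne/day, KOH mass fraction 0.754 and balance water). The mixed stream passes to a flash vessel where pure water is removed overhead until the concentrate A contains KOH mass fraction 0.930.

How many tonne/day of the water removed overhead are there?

529.3 tonne/day

KOH entering = 299.9×0.447 + 1974×0.754 = 1622.5 tonne/day.
All KOH reports to A, so A = 1622.5/0.930 = 1744.6 tonne/day.
Total feed = 2273.9 tonne/day; overhead = 2273.9 − 1744.6 = 529.33 tonne/day.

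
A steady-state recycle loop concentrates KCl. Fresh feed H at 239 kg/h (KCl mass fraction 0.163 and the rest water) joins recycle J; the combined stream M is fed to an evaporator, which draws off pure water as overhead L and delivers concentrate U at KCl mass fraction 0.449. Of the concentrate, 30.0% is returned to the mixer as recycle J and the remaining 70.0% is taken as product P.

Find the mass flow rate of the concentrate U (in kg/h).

Overall KCl balance (none leaves overhead): KCl in fresh feed = KCl in product, i.e. 239×0.163 = (1−0.300)·U·0.449.
U = 38.957/(0.449×0.700) = 123.95 kg/h.

123.9 kg/h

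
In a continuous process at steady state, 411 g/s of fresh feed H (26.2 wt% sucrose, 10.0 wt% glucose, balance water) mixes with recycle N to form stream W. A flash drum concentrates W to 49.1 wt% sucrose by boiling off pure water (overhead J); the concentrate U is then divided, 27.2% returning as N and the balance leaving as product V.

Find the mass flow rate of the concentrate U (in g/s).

301.3 g/s

Overall sucrose balance (none leaves overhead): sucrose in fresh feed = sucrose in product, i.e. 411×0.262 = (1−0.272)·U·0.491.
U = 107.68/(0.491×0.728) = 301.25 g/s.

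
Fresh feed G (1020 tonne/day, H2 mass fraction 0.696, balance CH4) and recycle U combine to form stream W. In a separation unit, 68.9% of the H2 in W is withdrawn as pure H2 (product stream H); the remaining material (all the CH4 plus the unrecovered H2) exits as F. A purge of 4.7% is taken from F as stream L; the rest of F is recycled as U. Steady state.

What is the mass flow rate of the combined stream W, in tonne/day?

7606 tonne/day

CH4 enters only via G and leaves only via the purge: 1020×0.304 = 0.047×(CH4 in F), and the separation unit passes all CH4, so CH4 in W = CH4 in F = 6597.4 tonne/day.
H2 in W: m_A = 1020×0.696 + (1−0.047)·(1−0.689)·m_A, so m_A = 709.92/0.7036 = 1009 tonne/day.
W = 1009 + 6597.4 = 7606.4 tonne/day.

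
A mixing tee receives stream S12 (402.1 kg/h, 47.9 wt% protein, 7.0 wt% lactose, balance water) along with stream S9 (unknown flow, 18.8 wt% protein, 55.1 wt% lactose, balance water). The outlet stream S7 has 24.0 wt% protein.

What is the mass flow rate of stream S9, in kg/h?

Let S9 be the unknown flow. Total out = 402.1 + S9.
protein balance: 192.61 + 0.188·S9 = 0.240·(402.1 + S9)
(0.188 − 0.240)·S9 = 0.240×402.1 − 192.61 = -96.102
S9 = -96.102 / -0.052 = 1848.1 kg/h

1848 kg/h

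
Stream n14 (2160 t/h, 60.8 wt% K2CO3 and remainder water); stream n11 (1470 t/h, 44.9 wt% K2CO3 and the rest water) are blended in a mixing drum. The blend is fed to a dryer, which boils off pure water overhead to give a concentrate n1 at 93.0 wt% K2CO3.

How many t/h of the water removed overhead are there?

K2CO3 entering = 2160×0.608 + 1470×0.449 = 1973.3 t/h.
All K2CO3 reports to n1, so n1 = 1973.3/0.930 = 2121.8 t/h.
Total feed = 3630 t/h; overhead = 3630 − 2121.8 = 1508.2 t/h.

1508 t/h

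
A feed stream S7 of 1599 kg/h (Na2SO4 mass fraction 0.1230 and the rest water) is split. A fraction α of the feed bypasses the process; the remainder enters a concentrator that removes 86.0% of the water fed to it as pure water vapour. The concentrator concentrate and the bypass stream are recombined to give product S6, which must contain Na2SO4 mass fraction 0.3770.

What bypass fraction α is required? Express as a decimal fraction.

All 1599×0.123 = 196.68 kg/h of Na2SO4 reaches S6, so S6 = 196.68/0.377 = 521.69 kg/h and vapour = 1077.3 kg/h.
The evaporator receives (1−α)·1599 of feed at 0.877 water and removes 0.860 of that water:
0.860×0.877×(1−α)×1599 = 1077.3
(1−α) = 1077.3/1206 = 0.8933;  α = 0.1067.

0.107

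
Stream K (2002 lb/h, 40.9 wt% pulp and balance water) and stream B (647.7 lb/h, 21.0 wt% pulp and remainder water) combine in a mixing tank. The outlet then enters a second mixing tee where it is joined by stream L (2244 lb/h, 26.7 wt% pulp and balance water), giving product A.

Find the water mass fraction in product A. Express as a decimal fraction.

Overall, product flow = 4893.7 lb/h.
water in = 2002×0.591 + 647.7×0.790 + 2244×0.733 = 3339.7 lb/h.
water fraction in A = 0.682.

0.682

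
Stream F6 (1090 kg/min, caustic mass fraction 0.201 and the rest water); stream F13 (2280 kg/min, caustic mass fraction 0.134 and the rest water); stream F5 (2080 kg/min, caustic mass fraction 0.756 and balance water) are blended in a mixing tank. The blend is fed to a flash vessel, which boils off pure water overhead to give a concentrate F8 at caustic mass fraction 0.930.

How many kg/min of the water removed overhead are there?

3195 kg/min

caustic entering = 1090×0.201 + 2280×0.134 + 2080×0.756 = 2097.1 kg/min.
All caustic reports to F8, so F8 = 2097.1/0.930 = 2254.9 kg/min.
Total feed = 5450 kg/min; overhead = 5450 − 2254.9 = 3195.1 kg/min.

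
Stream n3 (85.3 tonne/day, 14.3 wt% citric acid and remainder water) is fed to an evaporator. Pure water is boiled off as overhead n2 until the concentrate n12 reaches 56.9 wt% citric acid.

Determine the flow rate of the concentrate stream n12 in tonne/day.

21.44 tonne/day

citric acid is conserved: 85.3×0.143 = 12.198 tonne/day all reports to the concentrate.
Concentrate = 12.198/(target fraction) = 21.437 tonne/day.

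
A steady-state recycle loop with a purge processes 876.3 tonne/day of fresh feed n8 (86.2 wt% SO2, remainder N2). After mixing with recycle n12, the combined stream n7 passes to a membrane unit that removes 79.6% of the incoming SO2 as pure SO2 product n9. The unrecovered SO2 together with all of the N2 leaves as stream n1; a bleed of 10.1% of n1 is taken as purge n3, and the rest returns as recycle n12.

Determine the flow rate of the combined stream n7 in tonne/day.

N2 enters only via n8 and leaves only via the purge: 876.3×0.138 = 0.101×(N2 in n1), and the membrane unit passes all N2, so N2 in n7 = N2 in n1 = 1197.3 tonne/day.
SO2 in n7: m_A = 876.3×0.862 + (1−0.101)·(1−0.796)·m_A, so m_A = 755.37/0.8166 = 925.01 tonne/day.
n7 = 925.01 + 1197.3 = 2122.3 tonne/day.

2122 tonne/day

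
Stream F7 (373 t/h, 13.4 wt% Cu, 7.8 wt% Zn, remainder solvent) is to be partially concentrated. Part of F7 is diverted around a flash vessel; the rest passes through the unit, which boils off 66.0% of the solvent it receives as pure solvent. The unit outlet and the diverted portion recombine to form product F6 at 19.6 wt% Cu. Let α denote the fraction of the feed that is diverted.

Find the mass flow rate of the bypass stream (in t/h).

146.1 t/h

All 373×0.134 = 49.982 t/h of Cu reaches F6, so F6 = 49.982/0.196 = 255.01 t/h and vapour = 117.99 t/h.
The evaporator receives (1−α)·373 of feed at 0.788 solvent and removes 0.660 of that solvent:
0.660×0.788×(1−α)×373 = 117.99
(1−α) = 117.99/193.99 = 0.6082;  α = 0.3918.
Bypass flow = 0.3918×373 = 146.13 t/h.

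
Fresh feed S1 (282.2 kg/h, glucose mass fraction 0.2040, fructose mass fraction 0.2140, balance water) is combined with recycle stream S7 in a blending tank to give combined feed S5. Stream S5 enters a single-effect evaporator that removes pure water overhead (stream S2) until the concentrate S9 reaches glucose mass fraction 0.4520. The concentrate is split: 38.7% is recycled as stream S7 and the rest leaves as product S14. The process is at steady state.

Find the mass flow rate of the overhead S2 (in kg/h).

154.8 kg/h

Overall glucose balance (none leaves overhead): glucose in fresh feed = glucose in product, i.e. 282.2×0.204 = (1−0.387)·S9·0.452.
S9 = 57.569/(0.452×0.613) = 207.77 kg/h.
Recycle S7 = 0.387×207.77 = 80.408 kg/h.
Combined feed S5 = 282.2 + 80.408 = 362.61 kg/h.
Overhead S2 = S5 − S9 = 362.61 − 207.77 = 154.84 kg/h.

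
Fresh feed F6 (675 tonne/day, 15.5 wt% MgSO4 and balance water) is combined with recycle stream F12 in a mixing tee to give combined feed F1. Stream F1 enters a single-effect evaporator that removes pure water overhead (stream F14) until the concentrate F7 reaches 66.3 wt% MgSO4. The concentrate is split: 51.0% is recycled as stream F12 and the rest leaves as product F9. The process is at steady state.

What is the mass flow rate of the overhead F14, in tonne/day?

Overall MgSO4 balance (none leaves overhead): MgSO4 in fresh feed = MgSO4 in product, i.e. 675×0.155 = (1−0.510)·F7·0.663.
F7 = 104.62/(0.663×0.490) = 322.05 tonne/day.
Recycle F12 = 0.510×322.05 = 164.25 tonne/day.
Combined feed F1 = 675 + 164.25 = 839.25 tonne/day.
Overhead F14 = F1 − F7 = 839.25 − 322.05 = 517.19 tonne/day.

517.2 tonne/day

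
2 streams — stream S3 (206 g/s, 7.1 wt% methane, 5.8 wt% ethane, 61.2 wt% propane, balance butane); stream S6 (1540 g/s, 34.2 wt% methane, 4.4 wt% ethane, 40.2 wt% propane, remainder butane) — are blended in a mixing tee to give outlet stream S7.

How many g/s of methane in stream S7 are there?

541.3 g/s

methane out = methane in = 206×0.071 + 1540×0.342 = 541.31 g/s.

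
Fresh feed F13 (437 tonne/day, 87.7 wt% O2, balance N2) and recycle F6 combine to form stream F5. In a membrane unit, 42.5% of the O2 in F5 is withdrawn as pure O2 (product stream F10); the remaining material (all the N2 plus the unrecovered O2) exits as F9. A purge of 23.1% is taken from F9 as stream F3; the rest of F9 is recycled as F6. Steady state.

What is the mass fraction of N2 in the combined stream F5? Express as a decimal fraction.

N2 enters only via F13 and leaves only via the purge: 437×0.123 = 0.231×(N2 in F9), and the membrane unit passes all N2, so N2 in F5 = N2 in F9 = 232.69 tonne/day.
O2 in F5: m_A = 437×0.877 + (1−0.231)·(1−0.425)·m_A, so m_A = 383.25/0.5578 = 687.04 tonne/day.
F5 = 687.04 + 232.69 = 919.73 tonne/day.
N2 fraction in F5 = 232.69/919.73 = 0.253.

0.253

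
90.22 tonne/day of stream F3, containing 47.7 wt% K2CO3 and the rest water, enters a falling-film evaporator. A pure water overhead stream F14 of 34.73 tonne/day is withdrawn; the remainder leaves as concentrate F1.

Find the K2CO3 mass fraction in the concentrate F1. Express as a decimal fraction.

K2CO3 is not removed: 90.22×0.477 = 43.035 tonne/day of K2CO3 enters F1.
Concentrate = 90.22 − 34.73 = 55.49 tonne/day.
Mass fraction = 43.035/55.49 = 0.776.

0.776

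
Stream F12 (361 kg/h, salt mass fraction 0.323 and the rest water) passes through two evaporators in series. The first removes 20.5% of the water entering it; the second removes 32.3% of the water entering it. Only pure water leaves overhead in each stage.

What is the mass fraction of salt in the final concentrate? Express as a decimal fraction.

water in feed = 361×0.677 = 244.4 kg/h.
After stage 1: water left = (1−0.205)×244.4 = 194.3; stream total = 310.9 kg/h.
After stage 2: water left = (1−0.323)×194.3 = 131.54; final concentrate = 248.14 kg/h.
salt fraction = 116.6/248.14 = 0.470.

0.470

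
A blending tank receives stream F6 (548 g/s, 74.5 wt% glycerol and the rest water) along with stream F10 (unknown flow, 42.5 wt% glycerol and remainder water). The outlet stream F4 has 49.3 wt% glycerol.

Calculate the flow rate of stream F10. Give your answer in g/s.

Let F10 be the unknown flow. Total out = 548 + F10.
glycerol balance: 408.26 + 0.425·F10 = 0.493·(548 + F10)
(0.425 − 0.493)·F10 = 0.493×548 − 408.26 = -138.1
F10 = -138.1 / -0.068 = 2030.8 g/s

2031 g/s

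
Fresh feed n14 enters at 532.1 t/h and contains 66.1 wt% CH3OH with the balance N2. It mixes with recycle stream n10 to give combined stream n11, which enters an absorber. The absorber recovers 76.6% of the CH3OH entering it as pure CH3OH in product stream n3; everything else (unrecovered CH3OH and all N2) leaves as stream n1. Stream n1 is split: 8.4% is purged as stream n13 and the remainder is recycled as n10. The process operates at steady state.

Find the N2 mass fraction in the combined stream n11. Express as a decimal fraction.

N2 enters only via n14 and leaves only via the purge: 532.1×0.339 = 0.084×(N2 in n1), and the absorber passes all N2, so N2 in n11 = N2 in n1 = 2147.4 t/h.
CH3OH in n11: m_A = 532.1×0.661 + (1−0.084)·(1−0.766)·m_A, so m_A = 351.72/0.7857 = 447.67 t/h.
n11 = 447.67 + 2147.4 = 2595.1 t/h.
N2 fraction in n11 = 2147.4/2595.1 = 0.827.

0.827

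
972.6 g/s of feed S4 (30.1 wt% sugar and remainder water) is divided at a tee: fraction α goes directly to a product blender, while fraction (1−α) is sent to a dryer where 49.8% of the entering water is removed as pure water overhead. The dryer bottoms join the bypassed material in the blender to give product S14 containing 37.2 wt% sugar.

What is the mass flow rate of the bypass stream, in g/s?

439.3 g/s

All 972.6×0.301 = 292.75 g/s of sugar reaches S14, so S14 = 292.75/0.372 = 786.97 g/s and vapour = 185.63 g/s.
The evaporator receives (1−α)·972.6 of feed at 0.699 water and removes 0.498 of that water:
0.498×0.699×(1−α)×972.6 = 185.63
(1−α) = 185.63/338.56 = 0.5483;  α = 0.4517.
Bypass flow = 0.4517×972.6 = 439.33 g/s.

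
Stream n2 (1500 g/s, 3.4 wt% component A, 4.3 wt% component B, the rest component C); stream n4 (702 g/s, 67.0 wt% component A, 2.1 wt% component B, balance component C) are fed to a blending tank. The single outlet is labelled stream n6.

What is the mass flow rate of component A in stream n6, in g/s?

521.3 g/s

component A out = component A in = 1500×0.034 + 702×0.670 = 521.34 g/s.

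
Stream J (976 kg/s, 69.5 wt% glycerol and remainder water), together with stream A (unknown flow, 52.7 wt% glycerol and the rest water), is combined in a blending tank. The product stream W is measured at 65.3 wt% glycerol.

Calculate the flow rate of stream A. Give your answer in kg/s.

Let A be the unknown flow. Total out = 976 + A.
glycerol balance: 678.32 + 0.527·A = 0.653·(976 + A)
(0.527 − 0.653)·A = 0.653×976 − 678.32 = -40.992
A = -40.992 / -0.126 = 325.33 kg/s

325.3 kg/s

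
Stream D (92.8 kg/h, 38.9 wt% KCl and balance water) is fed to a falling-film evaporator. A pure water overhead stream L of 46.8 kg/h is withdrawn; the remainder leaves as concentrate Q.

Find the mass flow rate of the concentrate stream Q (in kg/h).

Concentrate = 92.8 − 46.8 = 46 kg/h.

46 kg/h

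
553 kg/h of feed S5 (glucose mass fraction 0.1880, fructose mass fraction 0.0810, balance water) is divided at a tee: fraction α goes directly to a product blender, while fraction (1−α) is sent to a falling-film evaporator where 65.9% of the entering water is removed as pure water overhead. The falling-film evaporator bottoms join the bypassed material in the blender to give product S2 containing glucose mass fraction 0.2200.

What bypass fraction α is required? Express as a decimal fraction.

All 553×0.188 = 103.96 kg/h of glucose reaches S2, so S2 = 103.96/0.220 = 472.56 kg/h and vapour = 80.436 kg/h.
The evaporator receives (1−α)·553 of feed at 0.731 water and removes 0.659 of that water:
0.659×0.731×(1−α)×553 = 80.436
(1−α) = 80.436/266.4 = 0.3019;  α = 0.6981.

0.698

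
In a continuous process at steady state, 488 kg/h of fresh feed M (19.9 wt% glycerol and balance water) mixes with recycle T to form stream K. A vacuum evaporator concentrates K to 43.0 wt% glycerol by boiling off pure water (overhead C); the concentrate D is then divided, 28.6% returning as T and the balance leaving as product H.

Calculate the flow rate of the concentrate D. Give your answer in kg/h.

Overall glycerol balance (none leaves overhead): glycerol in fresh feed = glycerol in product, i.e. 488×0.199 = (1−0.286)·D·0.430.
D = 97.112/(0.430×0.714) = 316.31 kg/h.

316.3 kg/h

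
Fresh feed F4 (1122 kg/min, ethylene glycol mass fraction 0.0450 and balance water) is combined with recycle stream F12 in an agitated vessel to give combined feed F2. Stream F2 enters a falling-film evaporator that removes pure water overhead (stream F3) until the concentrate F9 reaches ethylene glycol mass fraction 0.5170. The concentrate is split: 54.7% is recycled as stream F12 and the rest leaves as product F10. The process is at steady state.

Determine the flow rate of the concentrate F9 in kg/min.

215.6 kg/min

Overall ethylene glycol balance (none leaves overhead): ethylene glycol in fresh feed = ethylene glycol in product, i.e. 1122×0.045 = (1−0.547)·F9·0.517.
F9 = 50.49/(0.517×0.453) = 215.58 kg/min.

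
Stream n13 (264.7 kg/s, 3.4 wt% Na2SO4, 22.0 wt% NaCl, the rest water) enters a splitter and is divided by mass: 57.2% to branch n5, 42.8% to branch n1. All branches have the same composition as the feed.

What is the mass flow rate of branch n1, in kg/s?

Branch n1 flow = 0.428×264.7 = 113.29 kg/s.

113.3 kg/s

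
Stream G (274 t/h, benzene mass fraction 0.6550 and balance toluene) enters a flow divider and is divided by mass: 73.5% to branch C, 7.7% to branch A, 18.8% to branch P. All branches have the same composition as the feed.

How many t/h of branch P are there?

Branch P flow = 0.188×274 = 51.512 t/h.

51.51 t/h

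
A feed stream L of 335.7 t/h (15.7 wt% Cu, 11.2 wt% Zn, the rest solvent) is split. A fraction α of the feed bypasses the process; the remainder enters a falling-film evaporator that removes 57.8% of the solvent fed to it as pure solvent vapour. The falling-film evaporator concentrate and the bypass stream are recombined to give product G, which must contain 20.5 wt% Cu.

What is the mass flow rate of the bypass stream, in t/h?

All 335.7×0.157 = 52.705 t/h of Cu reaches G, so G = 52.705/0.205 = 257.1 t/h and vapour = 78.603 t/h.
The evaporator receives (1−α)·335.7 of feed at 0.731 solvent and removes 0.578 of that solvent:
0.578×0.731×(1−α)×335.7 = 78.603
(1−α) = 78.603/141.84 = 0.5542;  α = 0.4458.
Bypass flow = 0.4458×335.7 = 149.67 t/h.

149.7 t/h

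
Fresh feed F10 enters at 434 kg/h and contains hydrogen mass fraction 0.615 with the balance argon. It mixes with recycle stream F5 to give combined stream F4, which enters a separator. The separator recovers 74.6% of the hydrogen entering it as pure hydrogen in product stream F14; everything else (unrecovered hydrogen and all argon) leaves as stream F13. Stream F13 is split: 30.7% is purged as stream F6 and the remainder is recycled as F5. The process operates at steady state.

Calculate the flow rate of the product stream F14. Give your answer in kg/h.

hydrogen in F4: m_A = 434×0.615 + (1−0.307)·(1−0.746)·m_A, so m_A = 266.91/0.8240 = 323.93 kg/h.
Product F14 = 0.746×323.93 = 241.65 kg/h.

241.7 kg/h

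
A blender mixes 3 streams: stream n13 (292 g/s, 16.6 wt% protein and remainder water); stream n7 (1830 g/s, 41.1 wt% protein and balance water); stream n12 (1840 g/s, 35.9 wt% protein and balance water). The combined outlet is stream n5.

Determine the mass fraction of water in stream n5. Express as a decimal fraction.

0.631

Total flow out = 292 + 1830 + 1840 = 3962 g/s.
water in = 292×0.834 + 1830×0.589 + 1840×0.641 = 2500.8 g/s.
water mass fraction in n5 = 2500.8/3962 = 0.631.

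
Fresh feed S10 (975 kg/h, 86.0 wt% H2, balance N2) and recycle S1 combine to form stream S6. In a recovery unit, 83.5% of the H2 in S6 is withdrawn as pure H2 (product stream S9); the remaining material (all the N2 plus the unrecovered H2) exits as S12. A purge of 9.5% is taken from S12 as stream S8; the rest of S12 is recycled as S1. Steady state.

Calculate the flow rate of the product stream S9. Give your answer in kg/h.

823 kg/h

H2 in S6: m_A = 975×0.860 + (1−0.095)·(1−0.835)·m_A, so m_A = 838.5/0.8507 = 985.69 kg/h.
Product S9 = 0.835×985.69 = 823.05 kg/h.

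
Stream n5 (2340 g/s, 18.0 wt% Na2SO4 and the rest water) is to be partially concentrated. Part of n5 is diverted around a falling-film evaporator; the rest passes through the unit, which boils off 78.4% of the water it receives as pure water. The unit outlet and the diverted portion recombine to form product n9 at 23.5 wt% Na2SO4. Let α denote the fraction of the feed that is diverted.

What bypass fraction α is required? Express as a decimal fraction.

All 2340×0.180 = 421.2 g/s of Na2SO4 reaches n9, so n9 = 421.2/0.235 = 1792.3 g/s and vapour = 547.66 g/s.
The evaporator receives (1−α)·2340 of feed at 0.820 water and removes 0.784 of that water:
0.784×0.820×(1−α)×2340 = 547.66
(1−α) = 547.66/1504.3 = 0.3641;  α = 0.6359.

0.636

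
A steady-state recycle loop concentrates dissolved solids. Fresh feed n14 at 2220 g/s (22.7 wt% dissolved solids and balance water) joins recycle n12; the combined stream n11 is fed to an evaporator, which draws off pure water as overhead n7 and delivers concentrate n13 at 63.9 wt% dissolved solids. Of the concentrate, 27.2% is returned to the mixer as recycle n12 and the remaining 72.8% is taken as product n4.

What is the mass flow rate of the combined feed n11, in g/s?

Overall dissolved solids balance (none leaves overhead): dissolved solids in fresh feed = dissolved solids in product, i.e. 2220×0.227 = (1−0.272)·n13·0.639.
n13 = 503.94/(0.639×0.728) = 1083.3 g/s.
Recycle n12 = 0.272×1083.3 = 294.66 g/s.
Combined feed n11 = 2220 + 294.66 = 2514.7 g/s.

2515 g/s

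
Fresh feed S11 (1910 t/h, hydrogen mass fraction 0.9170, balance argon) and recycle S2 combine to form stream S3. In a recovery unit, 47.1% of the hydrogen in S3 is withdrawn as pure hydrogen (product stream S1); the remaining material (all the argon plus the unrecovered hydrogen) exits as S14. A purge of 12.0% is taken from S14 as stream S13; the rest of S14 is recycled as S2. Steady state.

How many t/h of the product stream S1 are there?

1543 t/h

hydrogen in S3: m_A = 1910×0.917 + (1−0.120)·(1−0.471)·m_A, so m_A = 1751.5/0.5345 = 3277 t/h.
Product S1 = 0.471×3277 = 1543.4 t/h.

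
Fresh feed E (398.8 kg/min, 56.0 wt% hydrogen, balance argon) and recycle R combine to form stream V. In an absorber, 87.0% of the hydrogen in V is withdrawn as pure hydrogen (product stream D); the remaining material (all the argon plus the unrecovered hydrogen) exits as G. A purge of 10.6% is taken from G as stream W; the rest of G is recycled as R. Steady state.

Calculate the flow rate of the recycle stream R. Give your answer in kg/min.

1509 kg/min

argon enters only via E and leaves only via the purge: 398.8×0.440 = 0.106×(argon in G), and the absorber passes all argon, so argon in V = argon in G = 1655.4 kg/min.
hydrogen in V: m_A = 398.8×0.560 + (1−0.106)·(1−0.870)·m_A, so m_A = 223.33/0.8838 = 252.7 kg/min.
G = (1−0.870)×252.7 + 1655.4 = 1688.2 kg/min.
Recycle R = (1−0.106)×1688.2 = 1509.3 kg/min.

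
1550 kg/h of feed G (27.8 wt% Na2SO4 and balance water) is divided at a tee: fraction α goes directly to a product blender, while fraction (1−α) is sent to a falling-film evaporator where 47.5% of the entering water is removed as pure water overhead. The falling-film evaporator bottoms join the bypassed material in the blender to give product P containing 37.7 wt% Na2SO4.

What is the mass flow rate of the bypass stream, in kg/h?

363.2 kg/h

All 1550×0.278 = 430.9 kg/h of Na2SO4 reaches P, so P = 430.9/0.377 = 1143 kg/h and vapour = 407.03 kg/h.
The evaporator receives (1−α)·1550 of feed at 0.722 water and removes 0.475 of that water:
0.475×0.722×(1−α)×1550 = 407.03
(1−α) = 407.03/531.57 = 0.7657;  α = 0.2343.
Bypass flow = 0.2343×1550 = 363.15 kg/h.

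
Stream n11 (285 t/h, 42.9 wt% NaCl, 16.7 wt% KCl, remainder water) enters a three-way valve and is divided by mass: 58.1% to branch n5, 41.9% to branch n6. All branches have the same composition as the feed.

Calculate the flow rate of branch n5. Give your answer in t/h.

Branch n5 flow = 0.581×285 = 165.58 t/h.

165.6 t/h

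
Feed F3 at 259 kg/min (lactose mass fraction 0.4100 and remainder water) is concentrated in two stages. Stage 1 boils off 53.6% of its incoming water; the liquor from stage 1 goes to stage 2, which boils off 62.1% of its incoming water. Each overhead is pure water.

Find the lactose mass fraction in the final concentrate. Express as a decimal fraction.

0.7980

water in feed = 259×0.590 = 152.81 kg/min.
After stage 1: water left = (1−0.536)×152.81 = 70.904; stream total = 177.09 kg/min.
After stage 2: water left = (1−0.621)×70.904 = 26.873; final concentrate = 133.06 kg/min.
lactose fraction = 106.19/133.06 = 0.7980.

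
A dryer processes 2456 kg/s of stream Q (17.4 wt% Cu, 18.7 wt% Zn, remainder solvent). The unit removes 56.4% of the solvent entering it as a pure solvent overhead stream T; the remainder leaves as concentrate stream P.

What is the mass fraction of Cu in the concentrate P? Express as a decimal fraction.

0.2720

Cu is not removed: 2456×0.174 = 427.34 kg/s of Cu enters P.
solvent entering = 2456×0.639 = 1569.4 kg/s; overhead removed = 0.564×1569.4 = 885.13 kg/s.
Concentrate = 2456 − 885.13 = 1570.9 kg/s.
Mass fraction = 427.34/1570.9 = 0.2720.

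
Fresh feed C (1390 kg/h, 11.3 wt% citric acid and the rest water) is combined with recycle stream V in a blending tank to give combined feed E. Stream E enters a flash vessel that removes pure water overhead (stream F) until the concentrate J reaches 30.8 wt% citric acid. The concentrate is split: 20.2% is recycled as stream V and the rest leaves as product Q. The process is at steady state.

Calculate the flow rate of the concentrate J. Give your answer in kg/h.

639.1 kg/h

Overall citric acid balance (none leaves overhead): citric acid in fresh feed = citric acid in product, i.e. 1390×0.113 = (1−0.202)·J·0.308.
J = 157.07/(0.308×0.798) = 639.06 kg/h.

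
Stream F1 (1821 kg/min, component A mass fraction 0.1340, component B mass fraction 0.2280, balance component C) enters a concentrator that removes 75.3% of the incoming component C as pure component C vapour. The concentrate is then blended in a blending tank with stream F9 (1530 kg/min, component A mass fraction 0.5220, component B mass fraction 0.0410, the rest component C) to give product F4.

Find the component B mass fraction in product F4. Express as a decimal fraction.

Vapour removed = 0.753×0.638×1821 = 874.83 kg/min; concentrate = 946.17 kg/min.
component B reaching the mixer = 415.19 (from concentrate) + 1530×0.041 = 477.92 kg/min.
Product flow = 946.17 + 1530 = 2476.2 kg/min; component B fraction = 0.1930.

0.1930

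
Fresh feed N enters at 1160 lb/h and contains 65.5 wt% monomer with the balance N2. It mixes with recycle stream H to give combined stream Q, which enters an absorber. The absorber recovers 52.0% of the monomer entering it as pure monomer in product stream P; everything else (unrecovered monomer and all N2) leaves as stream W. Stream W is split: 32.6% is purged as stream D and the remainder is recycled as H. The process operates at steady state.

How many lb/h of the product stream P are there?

monomer in Q: m_A = 1160×0.655 + (1−0.326)·(1−0.520)·m_A, so m_A = 759.8/0.6765 = 1123.2 lb/h.
Product P = 0.520×1123.2 = 584.05 lb/h.

584 lb/h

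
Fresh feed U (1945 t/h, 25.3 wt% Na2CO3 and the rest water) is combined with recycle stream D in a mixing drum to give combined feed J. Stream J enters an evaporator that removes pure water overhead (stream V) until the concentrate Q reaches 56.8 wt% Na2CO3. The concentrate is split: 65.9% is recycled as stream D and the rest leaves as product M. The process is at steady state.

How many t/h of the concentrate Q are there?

2541 t/h

Overall Na2CO3 balance (none leaves overhead): Na2CO3 in fresh feed = Na2CO3 in product, i.e. 1945×0.253 = (1−0.659)·Q·0.568.
Q = 492.08/(0.568×0.341) = 2540.6 t/h.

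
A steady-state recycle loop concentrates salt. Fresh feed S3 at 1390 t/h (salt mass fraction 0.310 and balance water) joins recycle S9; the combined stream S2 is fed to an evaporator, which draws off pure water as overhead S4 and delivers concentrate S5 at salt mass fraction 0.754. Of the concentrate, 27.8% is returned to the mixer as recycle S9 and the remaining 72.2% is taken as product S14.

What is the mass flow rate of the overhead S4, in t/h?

Overall salt balance (none leaves overhead): salt in fresh feed = salt in product, i.e. 1390×0.310 = (1−0.278)·S5·0.754.
S5 = 430.9/(0.754×0.722) = 791.53 t/h.
Recycle S9 = 0.278×791.53 = 220.05 t/h.
Combined feed S2 = 1390 + 220.05 = 1610 t/h.
Overhead S4 = S2 − S5 = 1610 − 791.53 = 818.51 t/h.

818.5 t/h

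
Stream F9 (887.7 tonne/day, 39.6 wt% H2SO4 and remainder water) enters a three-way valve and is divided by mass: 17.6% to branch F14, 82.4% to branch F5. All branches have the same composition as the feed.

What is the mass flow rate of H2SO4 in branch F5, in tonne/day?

Branch F5 total = 0.824×887.7 = 731.46 tonne/day.
H2SO4 in F5 = 0.396×731.46 = 289.66 tonne/day.

289.7 tonne/day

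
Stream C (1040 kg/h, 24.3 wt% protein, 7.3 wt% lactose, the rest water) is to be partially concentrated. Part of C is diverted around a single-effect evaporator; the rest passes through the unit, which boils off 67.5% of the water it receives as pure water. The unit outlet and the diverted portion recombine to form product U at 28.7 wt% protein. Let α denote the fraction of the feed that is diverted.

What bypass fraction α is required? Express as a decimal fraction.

0.668

All 1040×0.243 = 252.72 kg/h of protein reaches U, so U = 252.72/0.287 = 880.56 kg/h and vapour = 159.44 kg/h.
The evaporator receives (1−α)·1040 of feed at 0.684 water and removes 0.675 of that water:
0.675×0.684×(1−α)×1040 = 159.44
(1−α) = 159.44/480.17 = 0.3321;  α = 0.6679.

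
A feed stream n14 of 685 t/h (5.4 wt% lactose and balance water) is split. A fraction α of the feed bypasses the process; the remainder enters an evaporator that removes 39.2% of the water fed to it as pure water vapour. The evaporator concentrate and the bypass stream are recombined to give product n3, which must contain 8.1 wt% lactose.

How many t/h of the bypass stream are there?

All 685×0.054 = 36.99 t/h of lactose reaches n3, so n3 = 36.99/0.081 = 456.67 t/h and vapour = 228.33 t/h.
The evaporator receives (1−α)·685 of feed at 0.946 water and removes 0.392 of that water:
0.392×0.946×(1−α)×685 = 228.33
(1−α) = 228.33/254.02 = 0.8989;  α = 0.1011.
Bypass flow = 0.1011×685 = 69.267 t/h.

69.27 t/h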